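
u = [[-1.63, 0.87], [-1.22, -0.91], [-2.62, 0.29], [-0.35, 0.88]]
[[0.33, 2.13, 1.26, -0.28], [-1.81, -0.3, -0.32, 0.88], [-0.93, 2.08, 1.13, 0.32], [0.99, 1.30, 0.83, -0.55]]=u@[[0.5, -0.66, -0.34, -0.2], [1.32, 1.21, 0.81, -0.70]]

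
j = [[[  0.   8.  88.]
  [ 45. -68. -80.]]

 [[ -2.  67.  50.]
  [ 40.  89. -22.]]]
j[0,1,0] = 45.0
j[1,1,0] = 40.0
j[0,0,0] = 0.0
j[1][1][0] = 40.0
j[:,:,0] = [[0.0, 45.0], [-2.0, 40.0]]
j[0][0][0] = 0.0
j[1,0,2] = 50.0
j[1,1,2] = -22.0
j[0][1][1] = -68.0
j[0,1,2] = -80.0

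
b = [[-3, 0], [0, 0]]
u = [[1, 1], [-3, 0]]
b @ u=[[-3, -3], [0, 0]]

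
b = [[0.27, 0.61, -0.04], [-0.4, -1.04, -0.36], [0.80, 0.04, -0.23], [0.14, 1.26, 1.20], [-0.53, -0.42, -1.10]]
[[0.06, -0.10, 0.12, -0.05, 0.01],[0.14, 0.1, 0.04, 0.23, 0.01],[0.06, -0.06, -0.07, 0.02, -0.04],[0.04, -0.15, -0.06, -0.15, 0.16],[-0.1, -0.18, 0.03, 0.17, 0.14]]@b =[[0.14, 0.08, -0.06], [0.06, 0.27, 0.21], [0.01, 0.14, 0.1], [-0.08, -0.08, -0.29], [0.02, 0.28, 0.11]]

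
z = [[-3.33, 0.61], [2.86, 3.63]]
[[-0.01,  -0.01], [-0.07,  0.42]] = z@[[-0.0, 0.02], [-0.02, 0.1]]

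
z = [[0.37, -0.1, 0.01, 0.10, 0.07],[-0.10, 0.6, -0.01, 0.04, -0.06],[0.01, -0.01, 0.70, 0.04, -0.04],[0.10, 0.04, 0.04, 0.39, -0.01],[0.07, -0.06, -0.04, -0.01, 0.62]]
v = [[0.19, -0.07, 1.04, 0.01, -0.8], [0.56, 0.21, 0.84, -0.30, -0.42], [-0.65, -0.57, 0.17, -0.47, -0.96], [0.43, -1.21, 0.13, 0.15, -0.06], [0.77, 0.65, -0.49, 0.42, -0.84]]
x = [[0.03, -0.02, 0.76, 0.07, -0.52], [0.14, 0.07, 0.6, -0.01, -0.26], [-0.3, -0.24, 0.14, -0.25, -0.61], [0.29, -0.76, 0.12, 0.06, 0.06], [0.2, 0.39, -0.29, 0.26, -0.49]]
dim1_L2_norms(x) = [0.92, 0.67, 0.78, 0.83, 0.76]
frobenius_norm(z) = 1.26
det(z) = 0.03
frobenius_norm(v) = 2.97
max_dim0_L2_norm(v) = 1.56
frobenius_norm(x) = 1.78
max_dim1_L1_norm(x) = 1.63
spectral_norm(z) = 0.73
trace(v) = -0.12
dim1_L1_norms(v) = [2.11, 2.33, 2.82, 1.98, 3.17]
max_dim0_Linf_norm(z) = 0.7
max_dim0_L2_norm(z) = 0.7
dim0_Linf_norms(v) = [0.77, 1.21, 1.04, 0.47, 0.96]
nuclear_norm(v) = 6.12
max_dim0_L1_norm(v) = 3.08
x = v @ z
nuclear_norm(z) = 2.68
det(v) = 1.38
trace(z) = 2.68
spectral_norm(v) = 1.86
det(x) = 0.04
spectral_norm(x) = 1.23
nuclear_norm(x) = 3.50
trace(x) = -0.19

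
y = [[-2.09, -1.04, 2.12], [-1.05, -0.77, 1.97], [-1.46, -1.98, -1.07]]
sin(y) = [[-2.48,-3.25,-1.92], [-2.24,-3.02,-0.06], [1.83,-0.49,-6.45]]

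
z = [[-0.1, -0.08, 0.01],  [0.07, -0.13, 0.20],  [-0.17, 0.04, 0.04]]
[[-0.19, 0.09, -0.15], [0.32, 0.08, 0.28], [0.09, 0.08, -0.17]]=z@ [[0.56,  -0.51,  1.32],[1.97,  -0.47,  0.33],[2.67,  0.28,  1.14]]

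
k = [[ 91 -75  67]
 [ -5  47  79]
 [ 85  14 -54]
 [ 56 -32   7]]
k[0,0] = 91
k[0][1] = -75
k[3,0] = 56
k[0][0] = 91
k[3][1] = -32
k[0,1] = -75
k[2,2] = -54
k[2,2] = -54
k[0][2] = 67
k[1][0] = -5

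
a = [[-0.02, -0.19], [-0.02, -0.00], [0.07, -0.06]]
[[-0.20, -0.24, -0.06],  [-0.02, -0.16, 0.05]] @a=[[0.0, 0.04], [0.01, 0.0]]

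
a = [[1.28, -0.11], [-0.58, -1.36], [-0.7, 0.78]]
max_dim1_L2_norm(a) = 1.48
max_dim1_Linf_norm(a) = 1.36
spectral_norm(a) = 1.60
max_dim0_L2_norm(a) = 1.57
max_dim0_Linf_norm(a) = 1.36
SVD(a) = [[0.51, 0.65], [-0.86, 0.35], [0.04, -0.68]] @ diag([1.6029611405809814, 1.5379907612815236]) @ [[0.7, 0.72], [0.72, -0.70]]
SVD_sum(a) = [[0.57, 0.58], [-0.96, -0.99], [0.05, 0.05]] + [[0.71, -0.69], [0.38, -0.37], [-0.75, 0.73]]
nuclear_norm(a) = 3.14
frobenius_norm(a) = 2.22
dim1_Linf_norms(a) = [1.28, 1.36, 0.78]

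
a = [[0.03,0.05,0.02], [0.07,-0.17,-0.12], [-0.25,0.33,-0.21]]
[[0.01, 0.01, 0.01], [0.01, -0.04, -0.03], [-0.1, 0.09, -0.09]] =a@[[0.3,-0.02,0.10], [-0.02,0.26,-0.01], [0.1,-0.01,0.29]]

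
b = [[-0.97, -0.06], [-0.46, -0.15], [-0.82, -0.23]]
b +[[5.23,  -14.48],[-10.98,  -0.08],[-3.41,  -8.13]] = [[4.26, -14.54], [-11.44, -0.23], [-4.23, -8.36]]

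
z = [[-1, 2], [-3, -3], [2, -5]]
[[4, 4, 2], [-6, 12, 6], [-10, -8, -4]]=z@[[0, -4, -2], [2, 0, 0]]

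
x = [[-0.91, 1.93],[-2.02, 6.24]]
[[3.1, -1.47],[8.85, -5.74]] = x @[[-1.26, -1.08], [1.01, -1.27]]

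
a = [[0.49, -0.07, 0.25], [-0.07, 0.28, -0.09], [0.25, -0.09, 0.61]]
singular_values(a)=[0.83, 0.29, 0.26]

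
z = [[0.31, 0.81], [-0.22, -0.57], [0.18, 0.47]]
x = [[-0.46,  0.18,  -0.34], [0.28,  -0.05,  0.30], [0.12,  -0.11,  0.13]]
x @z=[[-0.24, -0.64], [0.15, 0.40], [0.08, 0.22]]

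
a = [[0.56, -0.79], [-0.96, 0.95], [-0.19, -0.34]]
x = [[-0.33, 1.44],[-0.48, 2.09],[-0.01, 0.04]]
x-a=[[-0.89, 2.23], [0.48, 1.14], [0.18, 0.38]]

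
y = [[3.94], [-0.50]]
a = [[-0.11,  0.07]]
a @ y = [[-0.47]]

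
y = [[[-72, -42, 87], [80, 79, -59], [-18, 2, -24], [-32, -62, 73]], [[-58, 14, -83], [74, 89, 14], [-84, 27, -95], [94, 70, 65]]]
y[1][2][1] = 27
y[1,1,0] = 74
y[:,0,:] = [[-72, -42, 87], [-58, 14, -83]]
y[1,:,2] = [-83, 14, -95, 65]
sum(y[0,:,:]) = 12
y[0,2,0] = -18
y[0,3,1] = -62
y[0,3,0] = -32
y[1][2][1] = 27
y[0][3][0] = -32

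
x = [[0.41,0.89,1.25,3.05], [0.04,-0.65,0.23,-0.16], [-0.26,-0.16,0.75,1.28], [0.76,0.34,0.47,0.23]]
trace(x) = 0.74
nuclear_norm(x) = 5.64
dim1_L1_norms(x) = [5.6, 1.08, 2.45, 1.8]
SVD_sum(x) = [[0.36, 0.77, 1.36, 3.04], [-0.02, -0.04, -0.08, -0.17], [0.14, 0.31, 0.54, 1.21], [0.06, 0.12, 0.22, 0.48]] + [[0.09, 0.09, -0.01, -0.03], [-0.28, -0.28, 0.04, 0.09], [-0.44, -0.44, 0.07, 0.13], [0.45, 0.45, -0.07, -0.14]] + [[-0.06,0.05,-0.06,0.02],[0.31,-0.29,0.32,-0.11],[0.08,-0.07,0.08,-0.03],[0.27,-0.26,0.29,-0.09]] + [[0.02, -0.02, -0.04, 0.02], [0.04, -0.03, -0.06, 0.03], [-0.04, 0.04, 0.07, -0.04], [-0.02, 0.02, 0.04, -0.02]]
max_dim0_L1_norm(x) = 4.72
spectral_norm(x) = 3.74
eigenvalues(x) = [2.13, 0.31, -1.19, -0.51]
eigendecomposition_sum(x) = [[0.75, 0.42, 1.50, 2.19], [0.01, 0.00, 0.01, 0.02], [0.18, 0.10, 0.36, 0.52], [0.35, 0.2, 0.69, 1.01]] + [[0.1, 0.1, -0.24, -0.10],[-0.04, -0.04, 0.09, 0.04],[-0.13, -0.13, 0.30, 0.13],[0.06, 0.06, -0.14, -0.06]] + [[-0.50, 0.18, 0.05, 1.06], [0.23, -0.08, -0.02, -0.49], [-0.24, 0.09, 0.02, 0.52], [0.3, -0.1, -0.03, -0.62]] + [[0.06,0.19,-0.05,-0.1], [-0.16,-0.54,0.15,0.27], [-0.07,-0.22,0.06,0.11], [0.06,0.19,-0.05,-0.10]]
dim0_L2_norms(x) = [0.9, 1.16, 1.55, 3.32]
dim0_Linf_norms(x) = [0.76, 0.89, 1.25, 3.05]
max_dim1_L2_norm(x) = 3.44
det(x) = 0.41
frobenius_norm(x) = 3.95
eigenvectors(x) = [[0.89, 0.57, -0.75, 0.3], [0.01, -0.2, 0.34, -0.84], [0.21, -0.72, -0.36, -0.34], [0.41, 0.34, 0.44, 0.3]]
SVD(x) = [[-0.92, -0.12, 0.13, -0.35], [0.05, 0.41, -0.73, -0.55], [-0.36, 0.63, -0.18, 0.66], [-0.15, -0.65, -0.65, 0.36]] @ diag([3.7410671931613164, 1.010498312917011, 0.7424933081422221, 0.14461363423970403]) @ [[-0.1, -0.22, -0.40, -0.88], [-0.69, -0.69, 0.1, 0.21], [-0.57, 0.54, -0.59, 0.19], [-0.44, 0.43, 0.69, -0.37]]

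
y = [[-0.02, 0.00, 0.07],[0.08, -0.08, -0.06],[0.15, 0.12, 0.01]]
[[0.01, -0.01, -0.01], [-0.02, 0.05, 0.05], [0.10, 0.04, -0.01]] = y @ [[0.3, 0.40, 0.21], [0.44, -0.13, -0.31], [0.17, -0.09, -0.15]]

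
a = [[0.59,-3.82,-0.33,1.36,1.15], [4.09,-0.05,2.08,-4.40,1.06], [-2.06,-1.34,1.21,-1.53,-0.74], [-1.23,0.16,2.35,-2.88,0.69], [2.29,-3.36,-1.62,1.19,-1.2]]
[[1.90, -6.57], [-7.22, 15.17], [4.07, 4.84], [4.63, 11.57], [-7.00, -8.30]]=a@[[-2.25, -0.12], [-0.28, 0.68], [0.63, 1.05], [0.27, -2.97], [1.74, 0.42]]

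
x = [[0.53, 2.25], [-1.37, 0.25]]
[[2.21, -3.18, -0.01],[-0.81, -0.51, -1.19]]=x@[[0.74,0.11,0.83],[0.81,-1.44,-0.2]]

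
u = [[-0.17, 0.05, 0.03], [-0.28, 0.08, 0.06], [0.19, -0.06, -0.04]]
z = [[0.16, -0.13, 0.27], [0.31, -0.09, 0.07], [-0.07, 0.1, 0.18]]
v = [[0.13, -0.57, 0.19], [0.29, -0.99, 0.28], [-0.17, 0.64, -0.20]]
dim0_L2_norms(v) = [0.36, 1.31, 0.39]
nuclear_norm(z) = 0.80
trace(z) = 0.25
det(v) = -0.00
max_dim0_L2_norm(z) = 0.36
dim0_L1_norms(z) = [0.54, 0.32, 0.52]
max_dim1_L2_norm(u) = 0.3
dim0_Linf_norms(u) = [0.28, 0.08, 0.06]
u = v @ z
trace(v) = -1.06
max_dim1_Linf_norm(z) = 0.31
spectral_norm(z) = 0.44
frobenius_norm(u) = 0.40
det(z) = 0.01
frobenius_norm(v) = 1.41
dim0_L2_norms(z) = [0.36, 0.19, 0.33]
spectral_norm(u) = 0.40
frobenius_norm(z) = 0.52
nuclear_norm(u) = 0.41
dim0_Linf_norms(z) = [0.31, 0.13, 0.27]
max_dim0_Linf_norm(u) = 0.28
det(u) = -0.00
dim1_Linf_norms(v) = [0.57, 0.99, 0.64]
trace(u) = -0.13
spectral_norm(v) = 1.41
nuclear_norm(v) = 1.46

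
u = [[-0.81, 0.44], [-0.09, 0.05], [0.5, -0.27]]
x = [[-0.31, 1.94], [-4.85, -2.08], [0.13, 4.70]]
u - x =[[-0.5, -1.5],  [4.76, 2.13],  [0.37, -4.97]]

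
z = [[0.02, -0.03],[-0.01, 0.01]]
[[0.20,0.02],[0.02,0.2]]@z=[[0.0,-0.01], [-0.0,0.00]]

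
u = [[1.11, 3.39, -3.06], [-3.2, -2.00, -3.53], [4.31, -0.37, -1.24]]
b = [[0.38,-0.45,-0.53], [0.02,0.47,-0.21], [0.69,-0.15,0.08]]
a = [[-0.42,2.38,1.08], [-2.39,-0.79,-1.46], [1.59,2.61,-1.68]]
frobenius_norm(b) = 1.18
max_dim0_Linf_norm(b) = 0.69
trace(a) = -2.89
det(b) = 0.24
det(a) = -22.62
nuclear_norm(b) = 1.95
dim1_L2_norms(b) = [0.79, 0.52, 0.71]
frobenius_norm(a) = 5.26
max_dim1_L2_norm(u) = 5.17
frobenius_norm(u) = 8.31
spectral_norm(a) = 4.04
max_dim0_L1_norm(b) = 1.09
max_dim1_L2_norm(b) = 0.79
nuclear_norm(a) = 8.78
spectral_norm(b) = 0.94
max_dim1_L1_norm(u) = 8.73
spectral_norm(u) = 5.84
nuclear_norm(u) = 14.03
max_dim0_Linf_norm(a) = 2.61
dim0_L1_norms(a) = [4.4, 5.78, 4.22]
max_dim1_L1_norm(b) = 1.36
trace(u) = -2.13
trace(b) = 0.93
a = b @ u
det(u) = -93.73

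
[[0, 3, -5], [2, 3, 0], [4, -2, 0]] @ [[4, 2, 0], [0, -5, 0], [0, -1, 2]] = [[0, -10, -10], [8, -11, 0], [16, 18, 0]]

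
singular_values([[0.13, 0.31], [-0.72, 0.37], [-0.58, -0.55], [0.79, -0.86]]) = [1.41, 0.89]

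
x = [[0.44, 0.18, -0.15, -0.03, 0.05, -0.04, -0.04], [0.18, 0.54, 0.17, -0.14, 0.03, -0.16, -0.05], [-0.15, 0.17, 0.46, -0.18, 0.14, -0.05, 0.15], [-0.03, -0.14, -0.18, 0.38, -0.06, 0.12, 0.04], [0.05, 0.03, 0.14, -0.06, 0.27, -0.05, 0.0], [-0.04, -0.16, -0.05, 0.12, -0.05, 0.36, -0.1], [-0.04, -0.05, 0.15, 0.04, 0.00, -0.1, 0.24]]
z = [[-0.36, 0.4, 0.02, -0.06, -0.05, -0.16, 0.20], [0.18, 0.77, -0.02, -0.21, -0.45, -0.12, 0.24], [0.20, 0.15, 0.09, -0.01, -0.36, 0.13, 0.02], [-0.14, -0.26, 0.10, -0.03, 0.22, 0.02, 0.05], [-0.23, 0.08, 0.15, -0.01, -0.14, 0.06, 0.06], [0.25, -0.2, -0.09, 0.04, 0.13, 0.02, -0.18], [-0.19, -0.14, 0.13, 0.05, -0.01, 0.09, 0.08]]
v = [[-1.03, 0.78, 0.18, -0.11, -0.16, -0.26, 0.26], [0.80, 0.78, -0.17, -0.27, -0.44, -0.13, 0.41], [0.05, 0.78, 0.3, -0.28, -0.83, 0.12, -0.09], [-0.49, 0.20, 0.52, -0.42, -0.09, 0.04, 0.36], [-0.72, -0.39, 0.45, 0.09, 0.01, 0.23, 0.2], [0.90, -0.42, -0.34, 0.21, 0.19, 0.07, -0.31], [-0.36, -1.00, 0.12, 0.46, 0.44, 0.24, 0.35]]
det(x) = -0.00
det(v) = -0.00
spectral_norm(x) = 0.91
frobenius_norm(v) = 3.15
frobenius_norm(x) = 1.26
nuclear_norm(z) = 2.51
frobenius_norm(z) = 1.43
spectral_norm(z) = 1.17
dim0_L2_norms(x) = [0.51, 0.63, 0.58, 0.47, 0.32, 0.43, 0.31]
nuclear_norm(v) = 6.07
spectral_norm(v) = 2.17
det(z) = -0.00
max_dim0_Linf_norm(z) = 0.77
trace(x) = 2.69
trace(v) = 0.06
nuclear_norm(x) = 2.69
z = x @ v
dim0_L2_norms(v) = [1.84, 1.79, 0.87, 0.78, 1.07, 0.46, 0.79]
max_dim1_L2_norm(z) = 0.97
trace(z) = 0.43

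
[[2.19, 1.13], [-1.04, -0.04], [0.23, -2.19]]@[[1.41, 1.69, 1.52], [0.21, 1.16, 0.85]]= [[3.33, 5.01, 4.29], [-1.47, -1.8, -1.61], [-0.14, -2.15, -1.51]]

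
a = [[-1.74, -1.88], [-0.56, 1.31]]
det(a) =-3.332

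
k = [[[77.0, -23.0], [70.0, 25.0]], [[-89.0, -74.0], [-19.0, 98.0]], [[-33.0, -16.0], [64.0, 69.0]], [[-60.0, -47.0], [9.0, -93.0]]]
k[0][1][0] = 70.0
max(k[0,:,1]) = 25.0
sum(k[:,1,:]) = 223.0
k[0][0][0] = 77.0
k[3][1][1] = -93.0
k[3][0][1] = -47.0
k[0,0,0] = 77.0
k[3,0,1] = -47.0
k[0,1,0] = 70.0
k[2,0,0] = -33.0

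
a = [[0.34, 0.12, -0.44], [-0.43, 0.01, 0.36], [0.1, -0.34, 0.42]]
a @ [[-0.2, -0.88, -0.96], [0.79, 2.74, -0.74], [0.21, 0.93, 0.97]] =[[-0.07,-0.38,-0.84],[0.17,0.74,0.75],[-0.2,-0.63,0.56]]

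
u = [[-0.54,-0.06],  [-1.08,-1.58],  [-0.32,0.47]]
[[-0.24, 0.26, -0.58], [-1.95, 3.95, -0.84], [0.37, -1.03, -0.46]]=u @ [[0.33, -0.23, 1.1],[1.01, -2.34, -0.22]]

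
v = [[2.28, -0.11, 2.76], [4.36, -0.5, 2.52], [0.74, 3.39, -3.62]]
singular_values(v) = [6.63, 4.34, 0.85]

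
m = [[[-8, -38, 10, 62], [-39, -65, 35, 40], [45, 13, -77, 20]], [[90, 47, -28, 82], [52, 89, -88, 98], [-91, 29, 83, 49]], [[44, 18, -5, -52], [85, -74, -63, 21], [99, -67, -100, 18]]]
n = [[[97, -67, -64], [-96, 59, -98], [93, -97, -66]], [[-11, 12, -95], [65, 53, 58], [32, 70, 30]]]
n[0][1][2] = -98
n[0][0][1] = -67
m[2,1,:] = [85, -74, -63, 21]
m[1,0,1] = 47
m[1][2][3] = 49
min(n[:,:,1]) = -97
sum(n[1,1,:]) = 176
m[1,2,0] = -91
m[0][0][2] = 10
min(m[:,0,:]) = -52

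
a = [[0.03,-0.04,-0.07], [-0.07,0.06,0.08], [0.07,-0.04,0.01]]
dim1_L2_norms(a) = [0.09, 0.12, 0.08]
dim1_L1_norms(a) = [0.14, 0.21, 0.12]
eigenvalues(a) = [(-0+0j), (0.05+0.08j), (0.05-0.08j)]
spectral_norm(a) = 0.16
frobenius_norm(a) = 0.17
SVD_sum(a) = [[0.05, -0.04, -0.05], [-0.07, 0.06, 0.07], [0.03, -0.03, -0.03]] + [[-0.02, 0.00, -0.02],[0.01, -0.0, 0.01],[0.04, -0.01, 0.04]] + [[-0.0, -0.0, 0.0], [-0.00, -0.00, 0.0], [-0.00, -0.0, 0.0]]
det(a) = -0.00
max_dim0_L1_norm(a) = 0.17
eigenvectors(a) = [[(0.52+0j), (0.4+0.15j), (0.4-0.15j)],  [(0.83+0j), -0.65+0.00j, -0.65-0.00j],  [-0.22+0.00j, 0.41-0.48j, 0.41+0.48j]]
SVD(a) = [[-0.52,0.44,-0.73], [0.78,-0.12,-0.62], [-0.36,-0.89,-0.28]] @ diag([0.15710404970161973, 0.06482972754833231, 0.003927339221407494]) @ [[-0.61, 0.52, 0.6],  [-0.62, 0.16, -0.77],  [0.5, 0.84, -0.23]]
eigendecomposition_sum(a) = [[-0.00+0.00j, (-0+0j), -0.00+0.00j], [(-0+0j), (-0+0j), (-0+0j)], [0.00-0.00j, 0.00-0.00j, 0.00-0.00j]] + [[0.02+0.02j,(-0.02-0.01j),(-0.03+0.02j)], [(-0.03-0.02j),(0.03+0j),(0.04-0.04j)], [(0.03-0.01j),-0.02+0.02j,0.00+0.06j]] + [[(0.02-0.02j), -0.02+0.01j, (-0.03-0.02j)],[-0.03+0.02j, 0.03-0.00j, 0.04+0.04j],[0.03+0.01j, (-0.02-0.02j), -0.06j]]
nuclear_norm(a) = 0.23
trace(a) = 0.10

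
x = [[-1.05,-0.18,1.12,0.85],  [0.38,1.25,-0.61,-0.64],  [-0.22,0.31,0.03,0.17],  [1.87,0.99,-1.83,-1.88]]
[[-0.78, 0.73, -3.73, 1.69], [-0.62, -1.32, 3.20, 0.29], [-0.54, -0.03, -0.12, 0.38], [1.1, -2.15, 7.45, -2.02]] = x@[[-0.16,-0.32,1.85,-1.74], [-1.13,-0.73,1.26,0.57], [-0.05,-0.39,-1.09,0.91], [-1.29,0.82,-0.40,-1.24]]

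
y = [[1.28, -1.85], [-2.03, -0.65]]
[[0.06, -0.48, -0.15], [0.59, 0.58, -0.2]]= y @ [[-0.23, -0.30, 0.06],[-0.19, 0.05, 0.12]]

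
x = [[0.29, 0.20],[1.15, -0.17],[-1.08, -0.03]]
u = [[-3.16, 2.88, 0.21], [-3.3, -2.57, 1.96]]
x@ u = [[-1.58, 0.32, 0.45], [-3.07, 3.75, -0.09], [3.51, -3.03, -0.29]]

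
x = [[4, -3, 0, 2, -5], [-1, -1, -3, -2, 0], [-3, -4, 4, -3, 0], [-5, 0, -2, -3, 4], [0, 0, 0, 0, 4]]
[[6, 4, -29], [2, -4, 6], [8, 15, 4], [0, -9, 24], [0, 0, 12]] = x @ [[0, 3, 0], [-2, 0, 2], [0, 3, 0], [0, -4, -4], [0, 0, 3]]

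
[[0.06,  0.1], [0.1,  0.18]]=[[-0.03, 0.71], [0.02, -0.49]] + [[0.09, -0.61],  [0.08, 0.67]]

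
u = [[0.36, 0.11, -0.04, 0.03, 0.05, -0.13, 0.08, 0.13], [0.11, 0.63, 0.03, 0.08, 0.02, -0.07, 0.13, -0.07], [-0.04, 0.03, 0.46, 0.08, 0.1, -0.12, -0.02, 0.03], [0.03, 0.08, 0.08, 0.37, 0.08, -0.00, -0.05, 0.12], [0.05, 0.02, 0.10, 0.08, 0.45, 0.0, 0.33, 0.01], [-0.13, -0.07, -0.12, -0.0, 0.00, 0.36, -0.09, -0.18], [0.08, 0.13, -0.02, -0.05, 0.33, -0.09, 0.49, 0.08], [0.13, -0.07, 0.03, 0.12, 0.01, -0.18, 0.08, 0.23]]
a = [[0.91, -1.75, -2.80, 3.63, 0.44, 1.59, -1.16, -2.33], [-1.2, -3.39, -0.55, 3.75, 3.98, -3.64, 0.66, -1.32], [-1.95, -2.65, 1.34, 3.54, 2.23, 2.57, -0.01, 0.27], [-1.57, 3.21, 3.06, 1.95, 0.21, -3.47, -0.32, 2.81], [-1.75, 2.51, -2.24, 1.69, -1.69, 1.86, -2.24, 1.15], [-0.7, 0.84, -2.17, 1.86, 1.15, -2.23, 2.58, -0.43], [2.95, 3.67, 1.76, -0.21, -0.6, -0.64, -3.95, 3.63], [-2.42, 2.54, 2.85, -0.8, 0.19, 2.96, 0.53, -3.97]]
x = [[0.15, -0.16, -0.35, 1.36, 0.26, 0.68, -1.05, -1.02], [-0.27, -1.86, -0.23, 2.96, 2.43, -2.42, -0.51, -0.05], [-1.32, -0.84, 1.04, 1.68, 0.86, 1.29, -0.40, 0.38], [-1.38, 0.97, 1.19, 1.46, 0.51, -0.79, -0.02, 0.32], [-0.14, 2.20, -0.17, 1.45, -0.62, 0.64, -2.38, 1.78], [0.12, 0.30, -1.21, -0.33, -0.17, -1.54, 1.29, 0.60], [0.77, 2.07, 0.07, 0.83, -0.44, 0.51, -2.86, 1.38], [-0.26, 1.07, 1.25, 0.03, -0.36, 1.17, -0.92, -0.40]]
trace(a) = -11.03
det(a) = 186164.18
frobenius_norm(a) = 18.14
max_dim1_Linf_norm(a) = 3.98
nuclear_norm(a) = 44.91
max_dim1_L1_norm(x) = 10.73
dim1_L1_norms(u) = [0.93, 1.14, 0.88, 0.81, 1.04, 0.95, 1.27, 0.85]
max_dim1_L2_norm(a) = 7.65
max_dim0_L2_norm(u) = 0.67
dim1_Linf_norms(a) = [3.63, 3.98, 3.54, 3.47, 2.51, 2.58, 3.95, 3.97]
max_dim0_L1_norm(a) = 20.56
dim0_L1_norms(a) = [13.45, 20.56, 16.77, 17.43, 10.49, 18.96, 11.45, 15.91]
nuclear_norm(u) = 3.35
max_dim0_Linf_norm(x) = 2.96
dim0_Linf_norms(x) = [1.38, 2.2, 1.25, 2.96, 2.43, 2.42, 2.86, 1.78]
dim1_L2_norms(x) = [2.17, 4.94, 3.01, 2.72, 4.08, 2.47, 4.01, 2.3]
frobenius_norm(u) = 1.45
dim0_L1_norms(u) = [0.93, 1.14, 0.88, 0.81, 1.04, 0.95, 1.27, 0.85]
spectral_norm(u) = 0.96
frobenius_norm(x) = 9.47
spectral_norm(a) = 10.89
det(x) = -0.12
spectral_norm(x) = 6.08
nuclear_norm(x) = 20.52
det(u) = 0.00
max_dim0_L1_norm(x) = 10.1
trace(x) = -4.63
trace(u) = 3.35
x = u @ a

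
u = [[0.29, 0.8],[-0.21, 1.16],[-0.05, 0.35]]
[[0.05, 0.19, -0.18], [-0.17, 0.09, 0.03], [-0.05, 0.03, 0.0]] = u@ [[0.38,0.31,-0.47],[-0.08,0.13,-0.06]]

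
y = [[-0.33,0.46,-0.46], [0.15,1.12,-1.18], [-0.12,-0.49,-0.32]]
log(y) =[[(-0.91+3.04j), 0.43-0.82j, (0.01+0.55j)], [(0.23-0.32j), 0.20+0.60j, (-0.47+1.72j)], [0.09+0.09j, (-0.23+0.73j), (-0.29+2.64j)]]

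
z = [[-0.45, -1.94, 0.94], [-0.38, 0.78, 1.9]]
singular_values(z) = [2.26, 2.02]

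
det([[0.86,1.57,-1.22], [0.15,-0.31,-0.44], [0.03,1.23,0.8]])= -0.193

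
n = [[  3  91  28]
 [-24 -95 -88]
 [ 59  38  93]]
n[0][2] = 28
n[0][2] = 28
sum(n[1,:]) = -207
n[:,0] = [3, -24, 59]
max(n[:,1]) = 91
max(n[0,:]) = 91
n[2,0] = 59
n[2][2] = 93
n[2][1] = 38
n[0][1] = 91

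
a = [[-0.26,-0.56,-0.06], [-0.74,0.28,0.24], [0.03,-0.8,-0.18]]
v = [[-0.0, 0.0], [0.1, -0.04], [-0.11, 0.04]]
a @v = [[-0.05, 0.02], [0.0, -0.00], [-0.06, 0.02]]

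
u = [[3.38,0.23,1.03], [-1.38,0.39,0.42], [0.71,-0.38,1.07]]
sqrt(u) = [[1.84,0.12,0.34], [-0.56,0.73,0.35], [0.20,-0.23,1.04]]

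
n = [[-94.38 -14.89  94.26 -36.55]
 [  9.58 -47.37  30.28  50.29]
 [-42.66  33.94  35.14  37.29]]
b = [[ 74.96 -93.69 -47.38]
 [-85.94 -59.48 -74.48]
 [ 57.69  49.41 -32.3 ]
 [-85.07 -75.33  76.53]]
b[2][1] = 49.41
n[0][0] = -94.38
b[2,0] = 57.69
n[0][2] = 94.26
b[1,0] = -85.94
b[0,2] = -47.38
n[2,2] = 35.14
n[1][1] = -47.37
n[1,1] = -47.37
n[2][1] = 33.94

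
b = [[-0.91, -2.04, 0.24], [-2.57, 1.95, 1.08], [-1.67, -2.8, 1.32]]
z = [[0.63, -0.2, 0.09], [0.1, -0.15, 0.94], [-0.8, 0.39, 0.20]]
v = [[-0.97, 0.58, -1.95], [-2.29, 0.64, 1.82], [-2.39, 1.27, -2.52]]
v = b @ z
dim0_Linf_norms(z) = [0.8, 0.39, 0.94]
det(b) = -5.83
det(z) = -0.10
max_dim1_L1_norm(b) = 5.79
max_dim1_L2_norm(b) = 3.52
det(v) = 0.62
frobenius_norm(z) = 1.48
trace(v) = -2.85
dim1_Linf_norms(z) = [0.63, 0.94, 0.8]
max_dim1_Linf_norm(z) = 0.94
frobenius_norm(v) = 5.27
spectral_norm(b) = 4.14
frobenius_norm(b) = 5.38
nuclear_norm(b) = 7.97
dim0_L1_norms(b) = [5.15, 6.79, 2.64]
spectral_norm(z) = 1.12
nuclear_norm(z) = 2.18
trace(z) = 0.68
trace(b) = 2.36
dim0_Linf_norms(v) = [2.39, 1.27, 2.52]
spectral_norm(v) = 4.30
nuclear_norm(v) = 7.38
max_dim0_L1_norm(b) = 6.79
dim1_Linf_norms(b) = [2.04, 2.57, 2.8]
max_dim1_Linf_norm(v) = 2.52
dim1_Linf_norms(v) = [1.95, 2.29, 2.52]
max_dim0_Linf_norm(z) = 0.94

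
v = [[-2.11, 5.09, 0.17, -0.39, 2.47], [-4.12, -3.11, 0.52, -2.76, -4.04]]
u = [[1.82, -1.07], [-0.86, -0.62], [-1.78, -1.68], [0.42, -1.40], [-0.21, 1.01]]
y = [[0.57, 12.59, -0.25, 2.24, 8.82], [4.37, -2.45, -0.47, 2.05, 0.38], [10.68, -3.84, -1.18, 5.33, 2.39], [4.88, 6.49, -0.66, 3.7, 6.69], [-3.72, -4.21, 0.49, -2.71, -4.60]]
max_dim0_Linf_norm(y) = 12.59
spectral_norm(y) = 20.20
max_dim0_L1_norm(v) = 8.2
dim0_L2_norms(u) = [2.73, 2.71]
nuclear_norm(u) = 5.43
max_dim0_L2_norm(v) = 5.96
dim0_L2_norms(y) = [13.08, 15.46, 1.53, 7.66, 12.23]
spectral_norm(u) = 2.86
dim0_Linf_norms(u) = [1.82, 1.68]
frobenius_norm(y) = 24.92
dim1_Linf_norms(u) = [1.82, 0.86, 1.78, 1.4, 1.01]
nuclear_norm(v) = 12.95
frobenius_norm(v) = 9.35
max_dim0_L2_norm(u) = 2.73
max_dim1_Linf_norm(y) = 12.59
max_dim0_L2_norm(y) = 15.46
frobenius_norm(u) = 3.84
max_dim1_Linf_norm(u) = 1.82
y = u @ v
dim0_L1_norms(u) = [5.09, 5.78]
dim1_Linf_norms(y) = [12.59, 4.37, 10.68, 6.69, 4.6]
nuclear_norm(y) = 34.80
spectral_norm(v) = 7.82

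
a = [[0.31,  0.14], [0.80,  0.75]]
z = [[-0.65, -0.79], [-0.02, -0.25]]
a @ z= [[-0.2,-0.28], [-0.54,-0.82]]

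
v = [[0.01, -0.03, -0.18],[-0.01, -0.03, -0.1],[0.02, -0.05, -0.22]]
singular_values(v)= [0.31, 0.02, 0.01]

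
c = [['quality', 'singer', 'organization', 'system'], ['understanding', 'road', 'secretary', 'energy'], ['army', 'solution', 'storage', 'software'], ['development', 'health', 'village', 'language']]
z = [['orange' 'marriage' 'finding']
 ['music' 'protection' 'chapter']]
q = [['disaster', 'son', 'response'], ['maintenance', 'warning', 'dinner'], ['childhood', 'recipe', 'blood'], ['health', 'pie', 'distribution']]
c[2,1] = 'solution'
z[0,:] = ['orange', 'marriage', 'finding']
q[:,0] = ['disaster', 'maintenance', 'childhood', 'health']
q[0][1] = 'son'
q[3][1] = 'pie'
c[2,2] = 'storage'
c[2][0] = 'army'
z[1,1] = 'protection'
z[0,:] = ['orange', 'marriage', 'finding']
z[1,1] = 'protection'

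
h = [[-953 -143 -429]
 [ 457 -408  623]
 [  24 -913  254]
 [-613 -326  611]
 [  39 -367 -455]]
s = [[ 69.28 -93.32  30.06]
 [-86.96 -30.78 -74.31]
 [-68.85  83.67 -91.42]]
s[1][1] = -30.78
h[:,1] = [-143, -408, -913, -326, -367]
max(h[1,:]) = 623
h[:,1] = [-143, -408, -913, -326, -367]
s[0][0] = 69.28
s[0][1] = -93.32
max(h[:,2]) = 623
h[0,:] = [-953, -143, -429]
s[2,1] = 83.67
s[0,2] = 30.06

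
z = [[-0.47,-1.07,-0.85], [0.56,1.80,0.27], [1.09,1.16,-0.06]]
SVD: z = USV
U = [[-0.48, 0.70, 0.52], [0.69, -0.06, 0.72], [0.54, 0.71, -0.45]]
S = [2.73, 0.77, 0.46]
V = [[0.44, 0.87, 0.21],[0.52, -0.06, -0.85],[-0.73, 0.48, -0.48]]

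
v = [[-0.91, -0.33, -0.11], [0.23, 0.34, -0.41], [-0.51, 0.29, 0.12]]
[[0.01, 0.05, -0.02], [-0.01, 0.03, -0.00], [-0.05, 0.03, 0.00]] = v @ [[0.03, -0.06, 0.01], [-0.09, 0.03, 0.02], [-0.04, -0.09, 0.03]]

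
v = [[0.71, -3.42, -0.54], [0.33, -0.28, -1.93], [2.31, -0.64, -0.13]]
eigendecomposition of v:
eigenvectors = [[(-0.67+0j), (-0.67-0j), 0.62+0.00j], [-0.36+0.34j, -0.36-0.34j, -0.41+0.00j], [(0.13+0.54j), (0.13-0.54j), 0.67+0.00j]]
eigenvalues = [(-1.04+2.19j), (-1.04-2.19j), (2.39+0j)]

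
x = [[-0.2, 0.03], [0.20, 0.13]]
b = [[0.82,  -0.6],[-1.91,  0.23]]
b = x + [[1.02, -0.63], [-2.11, 0.1]]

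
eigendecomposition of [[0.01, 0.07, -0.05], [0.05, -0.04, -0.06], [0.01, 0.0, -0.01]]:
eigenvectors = [[-0.58, 0.88, 0.84], [0.81, 0.43, 0.31], [0.08, 0.20, 0.45]]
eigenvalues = [-0.08, 0.03, 0.01]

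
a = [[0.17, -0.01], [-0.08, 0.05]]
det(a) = 0.01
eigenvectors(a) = [[0.84, 0.08], [-0.54, 1.00]]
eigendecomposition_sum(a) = [[0.17,-0.01],[-0.11,0.01]] + [[0.0, 0.0],[0.03, 0.04]]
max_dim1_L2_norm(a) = 0.17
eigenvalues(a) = [0.18, 0.04]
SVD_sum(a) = [[0.17, -0.03], [-0.09, 0.01]] + [[0.0, 0.02], [0.01, 0.04]]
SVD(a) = [[-0.89, 0.46], [0.46, 0.89]] @ diag([0.19043396380615193, 0.04043396380615196]) @ [[-0.99, 0.17], [0.17, 0.99]]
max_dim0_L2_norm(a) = 0.19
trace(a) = 0.22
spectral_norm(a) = 0.19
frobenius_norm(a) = 0.19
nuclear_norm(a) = 0.23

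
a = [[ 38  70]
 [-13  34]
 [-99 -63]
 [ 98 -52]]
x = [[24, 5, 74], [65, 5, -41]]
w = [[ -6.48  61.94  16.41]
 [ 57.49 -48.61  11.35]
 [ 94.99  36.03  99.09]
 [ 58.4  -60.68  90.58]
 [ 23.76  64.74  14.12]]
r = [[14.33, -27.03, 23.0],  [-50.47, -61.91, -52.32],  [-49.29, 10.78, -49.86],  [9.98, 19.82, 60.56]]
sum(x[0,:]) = 103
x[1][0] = 65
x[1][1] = 5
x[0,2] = 74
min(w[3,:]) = -60.68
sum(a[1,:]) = 21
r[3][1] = 19.82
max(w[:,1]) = 64.74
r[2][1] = 10.78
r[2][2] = -49.86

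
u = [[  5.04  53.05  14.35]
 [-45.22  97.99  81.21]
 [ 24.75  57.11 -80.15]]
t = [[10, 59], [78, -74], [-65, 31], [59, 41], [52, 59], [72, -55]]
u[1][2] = 81.21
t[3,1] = 41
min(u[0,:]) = 5.04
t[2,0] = -65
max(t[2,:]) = 31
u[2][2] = -80.15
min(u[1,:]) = -45.22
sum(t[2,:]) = -34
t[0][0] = 10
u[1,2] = 81.21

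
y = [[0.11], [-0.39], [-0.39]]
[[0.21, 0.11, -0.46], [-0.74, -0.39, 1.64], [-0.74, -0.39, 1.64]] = y @ [[1.89, 1.01, -4.21]]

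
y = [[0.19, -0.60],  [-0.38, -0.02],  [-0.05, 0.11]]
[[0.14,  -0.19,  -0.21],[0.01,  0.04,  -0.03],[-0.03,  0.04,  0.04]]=y @ [[-0.02, -0.11, 0.06], [-0.24, 0.28, 0.37]]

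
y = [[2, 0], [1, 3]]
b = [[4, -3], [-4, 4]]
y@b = [[8, -6], [-8, 9]]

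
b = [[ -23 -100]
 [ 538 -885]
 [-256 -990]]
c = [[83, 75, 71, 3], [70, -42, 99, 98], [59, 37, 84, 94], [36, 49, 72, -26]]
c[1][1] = -42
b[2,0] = -256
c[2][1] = 37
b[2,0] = -256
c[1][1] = -42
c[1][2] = 99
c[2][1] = 37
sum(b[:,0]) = 259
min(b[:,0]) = -256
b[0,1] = -100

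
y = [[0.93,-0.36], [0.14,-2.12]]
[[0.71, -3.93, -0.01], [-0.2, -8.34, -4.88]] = y@[[0.82, -2.77, 0.9], [0.15, 3.75, 2.36]]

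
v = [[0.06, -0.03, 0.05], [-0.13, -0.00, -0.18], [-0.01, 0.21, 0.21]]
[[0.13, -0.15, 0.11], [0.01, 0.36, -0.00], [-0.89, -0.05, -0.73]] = v @ [[3.68, -1.02, 0.79],[-1.37, 0.96, -2.89],[-2.70, -1.26, -0.56]]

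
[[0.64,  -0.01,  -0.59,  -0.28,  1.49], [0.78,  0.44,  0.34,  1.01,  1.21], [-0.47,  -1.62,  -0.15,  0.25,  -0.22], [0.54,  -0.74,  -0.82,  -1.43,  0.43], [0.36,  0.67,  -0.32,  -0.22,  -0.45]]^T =[[0.64,  0.78,  -0.47,  0.54,  0.36], [-0.01,  0.44,  -1.62,  -0.74,  0.67], [-0.59,  0.34,  -0.15,  -0.82,  -0.32], [-0.28,  1.01,  0.25,  -1.43,  -0.22], [1.49,  1.21,  -0.22,  0.43,  -0.45]]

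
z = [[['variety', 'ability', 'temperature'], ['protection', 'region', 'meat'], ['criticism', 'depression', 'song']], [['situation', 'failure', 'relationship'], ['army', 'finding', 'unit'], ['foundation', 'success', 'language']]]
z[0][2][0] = 'criticism'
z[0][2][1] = 'depression'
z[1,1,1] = 'finding'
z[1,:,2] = ['relationship', 'unit', 'language']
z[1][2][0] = 'foundation'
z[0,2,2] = 'song'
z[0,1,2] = 'meat'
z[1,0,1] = 'failure'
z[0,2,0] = 'criticism'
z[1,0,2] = 'relationship'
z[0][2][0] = 'criticism'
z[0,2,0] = 'criticism'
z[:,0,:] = [['variety', 'ability', 'temperature'], ['situation', 'failure', 'relationship']]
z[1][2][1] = 'success'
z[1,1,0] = 'army'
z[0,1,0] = 'protection'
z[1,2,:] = ['foundation', 'success', 'language']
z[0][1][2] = 'meat'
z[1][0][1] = 'failure'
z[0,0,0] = 'variety'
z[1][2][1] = 'success'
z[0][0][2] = 'temperature'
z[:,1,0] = ['protection', 'army']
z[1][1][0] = 'army'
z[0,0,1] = 'ability'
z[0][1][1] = 'region'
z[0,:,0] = ['variety', 'protection', 'criticism']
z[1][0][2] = 'relationship'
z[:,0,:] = [['variety', 'ability', 'temperature'], ['situation', 'failure', 'relationship']]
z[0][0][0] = 'variety'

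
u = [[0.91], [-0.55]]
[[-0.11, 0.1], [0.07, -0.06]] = u @ [[-0.12, 0.11]]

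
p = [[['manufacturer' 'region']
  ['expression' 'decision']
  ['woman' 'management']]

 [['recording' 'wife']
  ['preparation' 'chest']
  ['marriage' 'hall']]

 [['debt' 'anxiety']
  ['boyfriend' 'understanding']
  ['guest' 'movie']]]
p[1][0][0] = 'recording'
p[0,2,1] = 'management'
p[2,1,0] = 'boyfriend'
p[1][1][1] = 'chest'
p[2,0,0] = 'debt'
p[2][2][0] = 'guest'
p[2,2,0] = 'guest'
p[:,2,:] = [['woman', 'management'], ['marriage', 'hall'], ['guest', 'movie']]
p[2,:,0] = ['debt', 'boyfriend', 'guest']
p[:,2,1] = ['management', 'hall', 'movie']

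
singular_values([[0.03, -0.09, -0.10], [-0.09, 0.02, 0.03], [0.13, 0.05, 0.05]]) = [0.17, 0.15, 0.0]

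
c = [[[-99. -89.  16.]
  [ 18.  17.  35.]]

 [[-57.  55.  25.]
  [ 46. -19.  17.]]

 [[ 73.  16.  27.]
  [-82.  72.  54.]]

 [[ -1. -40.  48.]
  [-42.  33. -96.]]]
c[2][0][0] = 73.0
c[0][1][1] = 17.0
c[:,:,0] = [[-99.0, 18.0], [-57.0, 46.0], [73.0, -82.0], [-1.0, -42.0]]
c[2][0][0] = 73.0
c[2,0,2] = 27.0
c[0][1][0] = 18.0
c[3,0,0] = -1.0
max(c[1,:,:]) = 55.0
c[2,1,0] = -82.0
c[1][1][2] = 17.0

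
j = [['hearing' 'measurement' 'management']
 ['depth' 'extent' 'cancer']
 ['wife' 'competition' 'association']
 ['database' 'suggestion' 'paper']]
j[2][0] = 'wife'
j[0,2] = 'management'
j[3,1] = 'suggestion'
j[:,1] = ['measurement', 'extent', 'competition', 'suggestion']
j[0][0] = 'hearing'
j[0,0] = 'hearing'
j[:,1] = ['measurement', 'extent', 'competition', 'suggestion']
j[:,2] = ['management', 'cancer', 'association', 'paper']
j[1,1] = 'extent'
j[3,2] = 'paper'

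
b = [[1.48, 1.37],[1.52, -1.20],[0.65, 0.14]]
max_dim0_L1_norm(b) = 3.65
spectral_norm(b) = 2.23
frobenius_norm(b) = 2.87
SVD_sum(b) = [[1.67, 0.3], [1.26, 0.23], [0.65, 0.12]] + [[-0.19,1.07], [0.26,-1.43], [-0.0,0.02]]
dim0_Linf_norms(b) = [1.52, 1.37]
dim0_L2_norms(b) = [2.22, 1.83]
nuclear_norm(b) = 4.04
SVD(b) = [[-0.76, 0.60], [-0.58, -0.8], [-0.3, 0.01]] @ diag([2.230746280233043, 1.8120626460546119]) @ [[-0.98, -0.18], [-0.18, 0.98]]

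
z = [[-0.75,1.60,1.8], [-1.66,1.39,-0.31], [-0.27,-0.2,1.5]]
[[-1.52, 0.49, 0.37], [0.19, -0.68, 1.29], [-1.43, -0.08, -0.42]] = z@[[0.18, 0.80, -0.40], [0.15, 0.50, 0.38], [-0.90, 0.16, -0.30]]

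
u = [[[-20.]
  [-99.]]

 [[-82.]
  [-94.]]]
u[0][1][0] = -99.0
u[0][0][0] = -20.0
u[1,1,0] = -94.0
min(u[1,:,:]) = -94.0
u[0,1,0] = -99.0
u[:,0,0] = [-20.0, -82.0]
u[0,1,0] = -99.0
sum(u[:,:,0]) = -295.0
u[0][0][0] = -20.0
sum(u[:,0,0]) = -102.0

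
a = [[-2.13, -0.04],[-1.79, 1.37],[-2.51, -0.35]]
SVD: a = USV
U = [[-0.56, 0.22], [-0.52, -0.85], [-0.65, 0.48]]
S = [3.77, 1.35]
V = [[0.99,-0.12], [-0.12,-0.99]]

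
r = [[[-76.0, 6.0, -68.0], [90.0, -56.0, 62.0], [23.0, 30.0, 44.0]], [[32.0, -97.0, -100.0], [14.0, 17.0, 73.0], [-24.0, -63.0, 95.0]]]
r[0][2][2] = 44.0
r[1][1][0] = 14.0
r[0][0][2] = -68.0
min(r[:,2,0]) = -24.0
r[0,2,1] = 30.0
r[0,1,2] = 62.0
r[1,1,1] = 17.0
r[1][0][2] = -100.0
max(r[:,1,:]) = 90.0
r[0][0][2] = -68.0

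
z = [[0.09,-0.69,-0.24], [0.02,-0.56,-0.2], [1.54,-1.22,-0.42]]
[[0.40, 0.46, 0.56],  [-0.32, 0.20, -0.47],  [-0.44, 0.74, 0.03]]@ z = [[0.91, -1.22, -0.42], [-0.75, 0.68, 0.23], [0.02, -0.15, -0.06]]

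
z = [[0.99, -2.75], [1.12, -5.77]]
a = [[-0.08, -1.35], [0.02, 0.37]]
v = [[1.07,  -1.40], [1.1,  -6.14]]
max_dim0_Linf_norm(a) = 1.35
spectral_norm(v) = 6.43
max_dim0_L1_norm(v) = 7.54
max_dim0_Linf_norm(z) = 5.77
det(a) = -0.00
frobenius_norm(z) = 6.56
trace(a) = 0.29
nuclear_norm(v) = 7.22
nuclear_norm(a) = 1.40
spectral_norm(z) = 6.55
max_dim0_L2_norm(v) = 6.3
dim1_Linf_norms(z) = [2.75, 5.77]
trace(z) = -4.78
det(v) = -5.03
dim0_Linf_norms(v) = [1.1, 6.14]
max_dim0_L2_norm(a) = 1.4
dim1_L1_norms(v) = [2.47, 7.24]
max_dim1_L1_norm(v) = 7.24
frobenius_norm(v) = 6.48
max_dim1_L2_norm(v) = 6.24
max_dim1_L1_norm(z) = 6.89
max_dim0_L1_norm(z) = 8.52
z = a + v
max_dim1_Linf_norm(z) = 5.77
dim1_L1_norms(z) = [3.74, 6.89]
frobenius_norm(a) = 1.40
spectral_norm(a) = 1.40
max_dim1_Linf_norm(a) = 1.35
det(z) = -2.63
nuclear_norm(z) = 6.95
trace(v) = -5.07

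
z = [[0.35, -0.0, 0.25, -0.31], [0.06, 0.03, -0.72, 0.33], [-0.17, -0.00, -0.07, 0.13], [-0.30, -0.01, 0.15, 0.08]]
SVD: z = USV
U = [[-0.47, -0.61, -0.03, 0.64], [0.87, -0.35, 0.18, 0.31], [0.17, 0.31, -0.85, 0.38], [-0.05, 0.64, 0.49, 0.59]]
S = [0.89, 0.54, 0.0, 0.0]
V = [[-0.14, 0.03, -0.85, 0.5], [-0.89, -0.03, 0.33, 0.31], [-0.43, 0.08, -0.4, -0.81], [0.01, 1.0, 0.07, 0.06]]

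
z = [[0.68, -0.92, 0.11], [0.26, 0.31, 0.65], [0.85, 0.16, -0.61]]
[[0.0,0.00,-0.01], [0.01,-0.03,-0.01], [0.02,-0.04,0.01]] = z @[[0.02, -0.05, -0.0],[0.01, -0.04, 0.01],[-0.00, -0.01, -0.02]]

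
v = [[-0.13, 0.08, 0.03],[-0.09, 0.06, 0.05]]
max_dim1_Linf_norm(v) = 0.13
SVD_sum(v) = [[-0.13, 0.08, 0.04], [-0.10, 0.06, 0.03]] + [[-0.00, 0.0, -0.01], [0.01, -0.0, 0.02]]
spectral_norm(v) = 0.19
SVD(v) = [[-0.80, -0.61], [-0.61, 0.8]] @ diag([0.19463181058673173, 0.022769679570222235]) @ [[0.81, -0.51, -0.28],[0.31, -0.03, 0.95]]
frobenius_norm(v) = 0.20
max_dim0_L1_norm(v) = 0.22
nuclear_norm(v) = 0.22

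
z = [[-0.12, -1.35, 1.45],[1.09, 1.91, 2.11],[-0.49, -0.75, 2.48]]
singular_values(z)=[3.58, 2.68, 0.47]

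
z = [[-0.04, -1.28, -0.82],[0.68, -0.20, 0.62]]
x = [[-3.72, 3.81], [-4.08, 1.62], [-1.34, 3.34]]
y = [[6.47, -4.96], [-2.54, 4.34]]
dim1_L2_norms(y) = [8.15, 5.03]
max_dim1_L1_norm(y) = 11.43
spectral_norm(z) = 1.54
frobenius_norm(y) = 9.58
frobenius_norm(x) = 7.78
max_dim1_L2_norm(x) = 5.32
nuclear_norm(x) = 9.68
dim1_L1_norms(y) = [11.43, 6.88]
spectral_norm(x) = 7.46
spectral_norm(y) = 9.44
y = z @ x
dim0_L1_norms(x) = [9.14, 8.77]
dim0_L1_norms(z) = [0.72, 1.48, 1.44]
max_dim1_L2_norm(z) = 1.52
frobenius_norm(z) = 1.79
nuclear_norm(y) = 11.08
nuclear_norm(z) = 2.45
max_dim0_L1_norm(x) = 9.14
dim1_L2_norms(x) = [5.32, 4.39, 3.6]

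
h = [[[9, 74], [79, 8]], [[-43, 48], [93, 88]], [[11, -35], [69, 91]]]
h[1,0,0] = -43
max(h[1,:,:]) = 93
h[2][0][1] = -35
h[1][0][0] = -43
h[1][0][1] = 48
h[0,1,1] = 8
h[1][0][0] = -43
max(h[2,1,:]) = 91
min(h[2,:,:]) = -35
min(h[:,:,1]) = -35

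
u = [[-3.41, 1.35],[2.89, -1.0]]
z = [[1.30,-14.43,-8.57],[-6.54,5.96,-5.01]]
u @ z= [[-13.26, 57.25, 22.46], [10.30, -47.66, -19.76]]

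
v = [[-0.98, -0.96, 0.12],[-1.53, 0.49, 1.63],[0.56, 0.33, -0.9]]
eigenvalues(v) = [-2.1, -0.51, 1.22]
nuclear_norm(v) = 4.23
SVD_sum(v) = [[-0.56, 0.0, 0.55], [-1.6, 0.00, 1.56], [0.74, -0.00, -0.72]] + [[-0.35, -1.01, -0.35], [0.15, 0.43, 0.15], [0.06, 0.17, 0.06]] + [[-0.07, 0.05, -0.08],  [-0.08, 0.06, -0.08],  [-0.23, 0.16, -0.24]]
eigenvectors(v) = [[0.61, 0.64, -0.40],[0.65, -0.22, 0.92],[-0.46, 0.74, 0.04]]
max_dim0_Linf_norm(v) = 1.63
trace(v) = -1.39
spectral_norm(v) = 2.58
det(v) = 1.31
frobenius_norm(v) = 2.89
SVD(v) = [[-0.3, 0.91, 0.29],[-0.87, -0.39, 0.32],[0.4, -0.15, 0.9]] @ diag([2.581533769710321, 1.2386604751255565, 0.41012635029579514]) @ [[0.71, -0.0, -0.7], [-0.31, -0.9, -0.31], [-0.63, 0.44, -0.64]]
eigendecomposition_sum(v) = [[-1.02, -0.47, 0.75], [-1.09, -0.51, 0.80], [0.78, 0.36, -0.57]] + [[-0.17, -0.06, -0.31], [0.06, 0.02, 0.11], [-0.2, -0.07, -0.36]] + [[0.21,-0.42,-0.31],[-0.49,0.98,0.72],[-0.02,0.04,0.03]]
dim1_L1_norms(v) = [2.06, 3.65, 1.79]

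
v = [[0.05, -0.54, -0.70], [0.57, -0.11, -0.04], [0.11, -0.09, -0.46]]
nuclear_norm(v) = 1.76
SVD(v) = [[-0.87, 0.24, -0.44],[-0.21, -0.97, -0.10],[-0.45, 0.00, 0.89]] @ diag([1.0029356677362518, 0.5570046053189216, 0.19587219311569254]) @ [[-0.21, 0.53, 0.82], [-0.97, -0.04, -0.23], [0.09, 0.85, -0.52]]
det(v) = -0.11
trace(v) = -0.52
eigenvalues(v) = [(-0.1+0.57j), (-0.1-0.57j), (-0.32+0j)]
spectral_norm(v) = 1.00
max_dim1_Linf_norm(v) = 0.7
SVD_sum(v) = [[0.19, -0.46, -0.71], [0.05, -0.11, -0.17], [0.1, -0.24, -0.37]] + [[-0.13, -0.00, -0.03],[0.53, 0.02, 0.12],[-0.0, -0.00, -0.0]] + [[-0.01, -0.07, 0.04], [-0.0, -0.02, 0.01], [0.02, 0.15, -0.09]]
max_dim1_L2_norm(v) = 0.89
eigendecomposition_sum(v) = [[0.01+0.32j, -0.27-0.04j, (-0.28-0.18j)], [(0.32-0j), -0.04+0.27j, -0.18+0.27j], [0.02+0.06j, -0.06+0.01j, (-0.07-0.02j)]] + [[0.01-0.32j,(-0.27+0.04j),-0.28+0.18j], [0.32+0.00j,(-0.04-0.27j),(-0.18-0.27j)], [0.02-0.06j,-0.06-0.01j,-0.07+0.02j]] + [[(0.03-0j),(0.01-0j),(-0.14+0j)], [(-0.06+0j),-0.02+0.00j,0.33-0.00j], [(0.06-0j),(0.02-0j),(-0.33+0j)]]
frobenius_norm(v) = 1.16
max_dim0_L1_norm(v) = 1.2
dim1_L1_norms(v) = [1.29, 0.72, 0.66]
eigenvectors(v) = [[(-0.71+0j),(-0.71-0j),0.30+0.00j], [-0.02+0.69j,(-0.02-0.69j),-0.67+0.00j], [-0.14+0.05j,(-0.14-0.05j),0.68+0.00j]]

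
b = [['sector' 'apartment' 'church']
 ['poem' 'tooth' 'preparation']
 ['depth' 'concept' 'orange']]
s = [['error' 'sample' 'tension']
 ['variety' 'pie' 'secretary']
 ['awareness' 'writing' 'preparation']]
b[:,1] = ['apartment', 'tooth', 'concept']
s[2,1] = 'writing'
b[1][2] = 'preparation'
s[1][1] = 'pie'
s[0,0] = 'error'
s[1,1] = 'pie'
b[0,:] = ['sector', 'apartment', 'church']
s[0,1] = 'sample'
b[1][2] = 'preparation'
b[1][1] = 'tooth'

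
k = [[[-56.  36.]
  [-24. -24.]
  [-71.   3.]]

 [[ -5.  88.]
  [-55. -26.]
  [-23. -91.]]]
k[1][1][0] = -55.0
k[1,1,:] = [-55.0, -26.0]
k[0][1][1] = -24.0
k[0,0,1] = 36.0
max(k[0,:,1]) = 36.0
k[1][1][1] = -26.0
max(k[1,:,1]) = 88.0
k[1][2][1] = -91.0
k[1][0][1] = 88.0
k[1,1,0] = -55.0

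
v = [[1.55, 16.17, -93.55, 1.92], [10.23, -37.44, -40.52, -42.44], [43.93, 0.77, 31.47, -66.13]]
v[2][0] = 43.93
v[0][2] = -93.55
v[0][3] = 1.92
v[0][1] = 16.17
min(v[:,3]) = -66.13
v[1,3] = -42.44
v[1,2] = -40.52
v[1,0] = 10.23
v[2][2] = 31.47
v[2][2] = 31.47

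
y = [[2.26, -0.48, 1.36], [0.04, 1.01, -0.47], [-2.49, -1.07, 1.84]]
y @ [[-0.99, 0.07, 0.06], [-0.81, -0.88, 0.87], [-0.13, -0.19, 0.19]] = [[-2.03,0.32,-0.02], [-0.8,-0.8,0.79], [3.09,0.42,-0.73]]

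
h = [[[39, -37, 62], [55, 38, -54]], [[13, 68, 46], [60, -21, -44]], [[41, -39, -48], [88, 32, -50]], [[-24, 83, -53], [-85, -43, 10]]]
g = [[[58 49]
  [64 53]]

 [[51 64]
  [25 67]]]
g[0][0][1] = 49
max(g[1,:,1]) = 67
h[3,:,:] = [[-24, 83, -53], [-85, -43, 10]]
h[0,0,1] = -37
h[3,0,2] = -53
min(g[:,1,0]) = 25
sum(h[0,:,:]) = 103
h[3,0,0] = -24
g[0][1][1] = 53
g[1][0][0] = 51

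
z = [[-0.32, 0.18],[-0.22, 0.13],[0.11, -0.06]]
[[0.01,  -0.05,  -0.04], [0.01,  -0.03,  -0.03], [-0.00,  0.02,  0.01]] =z @[[-0.03, 0.28, 0.02], [-0.01, 0.21, -0.2]]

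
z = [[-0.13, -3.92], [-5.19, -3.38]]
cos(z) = [[-0.35,0.80], [1.06,0.32]]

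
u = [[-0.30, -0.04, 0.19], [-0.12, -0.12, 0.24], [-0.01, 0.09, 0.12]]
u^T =[[-0.3, -0.12, -0.01], [-0.04, -0.12, 0.09], [0.19, 0.24, 0.12]]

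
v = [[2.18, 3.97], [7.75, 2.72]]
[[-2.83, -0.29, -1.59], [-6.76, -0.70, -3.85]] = v @ [[-0.77,-0.08,-0.44], [-0.29,-0.03,-0.16]]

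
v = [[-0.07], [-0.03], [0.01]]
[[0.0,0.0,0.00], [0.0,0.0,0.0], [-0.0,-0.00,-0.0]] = v @ [[-0.06, -0.01, -0.01]]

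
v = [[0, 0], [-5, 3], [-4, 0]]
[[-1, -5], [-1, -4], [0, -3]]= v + [[-1, -5], [4, -7], [4, -3]]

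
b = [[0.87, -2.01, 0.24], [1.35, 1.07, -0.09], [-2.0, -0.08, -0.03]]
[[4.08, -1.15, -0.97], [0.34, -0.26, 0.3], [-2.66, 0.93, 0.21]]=b @ [[1.42,-0.5,-0.15],  [-1.62,0.47,0.59],  [-1.72,0.97,1.45]]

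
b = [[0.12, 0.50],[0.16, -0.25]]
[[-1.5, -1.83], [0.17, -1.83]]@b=[[-0.47, -0.29],[-0.27, 0.54]]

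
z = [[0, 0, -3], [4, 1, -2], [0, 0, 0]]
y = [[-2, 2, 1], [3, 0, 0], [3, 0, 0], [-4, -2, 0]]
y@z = [[8, 2, 2], [0, 0, -9], [0, 0, -9], [-8, -2, 16]]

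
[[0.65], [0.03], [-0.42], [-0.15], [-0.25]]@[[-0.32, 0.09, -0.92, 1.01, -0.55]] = [[-0.21, 0.06, -0.6, 0.66, -0.36], [-0.01, 0.0, -0.03, 0.03, -0.02], [0.13, -0.04, 0.39, -0.42, 0.23], [0.05, -0.01, 0.14, -0.15, 0.08], [0.08, -0.02, 0.23, -0.25, 0.14]]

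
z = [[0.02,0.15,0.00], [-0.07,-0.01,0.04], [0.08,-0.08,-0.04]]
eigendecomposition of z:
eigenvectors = [[(0.22-0.57j), (0.22+0.57j), 0.50+0.00j],[0.38+0.32j, 0.38-0.32j, -0.03+0.00j],[(-0.62+0j), -0.62-0.00j, (0.86+0j)]]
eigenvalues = [(-0.02+0.11j), (-0.02-0.11j), (0.01+0j)]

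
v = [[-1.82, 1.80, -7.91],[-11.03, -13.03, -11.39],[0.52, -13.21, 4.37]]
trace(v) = -10.48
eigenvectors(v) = [[(0.11+0j), 0.72+0.00j, 0.72-0.00j],[0.88+0.00j, -0.01+0.17j, -0.01-0.17j],[(0.46+0j), (-0.62-0.27j), (-0.62+0.27j)]]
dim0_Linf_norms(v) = [11.03, 13.21, 11.39]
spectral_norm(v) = 21.88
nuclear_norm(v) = 38.44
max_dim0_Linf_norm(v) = 13.21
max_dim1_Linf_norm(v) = 13.21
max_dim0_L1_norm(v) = 28.04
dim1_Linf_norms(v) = [7.91, 13.03, 13.21]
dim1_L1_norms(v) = [11.53, 35.45, 18.1]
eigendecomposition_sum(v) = [[-1.06+0.00j, (-1.85+0j), (-1.19+0j)], [(-8.31+0j), -14.49+0.00j, (-9.29+0j)], [-4.40+0.00j, (-7.67+0j), -4.92+0.00j]] + [[-0.38+5.62j, 1.83-3.14j, -3.36+4.57j],[-1.36-0.20j, (0.73+0.5j), (-1.05-0.9j)],[(2.46-4.72j), -2.77+2.02j, 4.64-2.68j]] + [[(-0.38-5.62j),  (1.83+3.14j),  (-3.36-4.57j)], [(-1.36+0.2j),  (0.73-0.5j),  (-1.05+0.9j)], [(2.46+4.72j),  -2.77-2.02j,  4.64+2.68j]]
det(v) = -752.56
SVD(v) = [[-0.15,  -0.52,  -0.84], [-0.93,  -0.23,  0.30], [-0.35,  0.82,  -0.45]] @ diag([21.8798891846527, 14.124679140082499, 2.4350951638562286]) @ [[0.47,0.75,0.46],  [0.27,-0.63,0.73],  [-0.84,0.22,0.50]]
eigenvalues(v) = [(-20.47+0j), (4.99+3.44j), (4.99-3.44j)]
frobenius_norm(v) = 26.16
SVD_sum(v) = [[-1.50, -2.39, -1.48], [-9.53, -15.19, -9.42], [-3.59, -5.72, -3.55]] + [[-2.03, 4.63, -5.41], [-0.88, 2.00, -2.34], [3.19, -7.25, 8.47]] + [[1.71, -0.44, -1.02], [-0.62, 0.16, 0.37], [0.92, -0.24, -0.55]]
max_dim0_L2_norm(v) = 18.64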